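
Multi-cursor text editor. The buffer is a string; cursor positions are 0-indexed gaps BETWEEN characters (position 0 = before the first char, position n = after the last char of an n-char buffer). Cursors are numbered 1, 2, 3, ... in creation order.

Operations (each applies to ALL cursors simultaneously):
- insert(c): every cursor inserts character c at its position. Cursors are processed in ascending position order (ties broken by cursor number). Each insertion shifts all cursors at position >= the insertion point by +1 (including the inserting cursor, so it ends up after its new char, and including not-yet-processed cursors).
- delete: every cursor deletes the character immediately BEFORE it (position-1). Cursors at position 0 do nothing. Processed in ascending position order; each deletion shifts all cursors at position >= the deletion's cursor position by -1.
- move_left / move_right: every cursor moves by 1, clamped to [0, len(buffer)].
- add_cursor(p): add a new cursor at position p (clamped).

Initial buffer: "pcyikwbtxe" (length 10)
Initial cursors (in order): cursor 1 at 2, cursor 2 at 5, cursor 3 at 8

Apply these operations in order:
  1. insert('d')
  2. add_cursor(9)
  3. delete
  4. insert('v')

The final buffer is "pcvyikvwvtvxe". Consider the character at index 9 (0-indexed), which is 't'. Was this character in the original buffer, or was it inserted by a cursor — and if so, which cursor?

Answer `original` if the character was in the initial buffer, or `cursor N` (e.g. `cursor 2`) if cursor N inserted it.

After op 1 (insert('d')): buffer="pcdyikdwbtdxe" (len 13), cursors c1@3 c2@7 c3@11, authorship ..1...2...3..
After op 2 (add_cursor(9)): buffer="pcdyikdwbtdxe" (len 13), cursors c1@3 c2@7 c4@9 c3@11, authorship ..1...2...3..
After op 3 (delete): buffer="pcyikwtxe" (len 9), cursors c1@2 c2@5 c4@6 c3@7, authorship .........
After op 4 (insert('v')): buffer="pcvyikvwvtvxe" (len 13), cursors c1@3 c2@7 c4@9 c3@11, authorship ..1...2.4.3..
Authorship (.=original, N=cursor N): . . 1 . . . 2 . 4 . 3 . .
Index 9: author = original

Answer: original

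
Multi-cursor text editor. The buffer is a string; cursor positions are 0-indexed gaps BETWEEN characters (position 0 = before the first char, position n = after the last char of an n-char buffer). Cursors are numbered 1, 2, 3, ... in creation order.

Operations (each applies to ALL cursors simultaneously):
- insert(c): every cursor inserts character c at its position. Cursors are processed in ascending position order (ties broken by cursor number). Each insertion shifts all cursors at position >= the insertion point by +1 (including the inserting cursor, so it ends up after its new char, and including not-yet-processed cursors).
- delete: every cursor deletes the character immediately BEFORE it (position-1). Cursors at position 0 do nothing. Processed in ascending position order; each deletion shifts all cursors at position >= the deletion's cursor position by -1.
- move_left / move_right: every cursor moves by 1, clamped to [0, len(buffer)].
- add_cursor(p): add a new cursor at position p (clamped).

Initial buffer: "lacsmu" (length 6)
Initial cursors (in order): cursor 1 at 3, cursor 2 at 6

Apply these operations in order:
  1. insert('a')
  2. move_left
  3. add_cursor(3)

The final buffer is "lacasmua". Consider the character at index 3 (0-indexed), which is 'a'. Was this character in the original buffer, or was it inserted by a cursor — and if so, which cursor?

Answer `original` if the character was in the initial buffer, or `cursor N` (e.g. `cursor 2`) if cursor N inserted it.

After op 1 (insert('a')): buffer="lacasmua" (len 8), cursors c1@4 c2@8, authorship ...1...2
After op 2 (move_left): buffer="lacasmua" (len 8), cursors c1@3 c2@7, authorship ...1...2
After op 3 (add_cursor(3)): buffer="lacasmua" (len 8), cursors c1@3 c3@3 c2@7, authorship ...1...2
Authorship (.=original, N=cursor N): . . . 1 . . . 2
Index 3: author = 1

Answer: cursor 1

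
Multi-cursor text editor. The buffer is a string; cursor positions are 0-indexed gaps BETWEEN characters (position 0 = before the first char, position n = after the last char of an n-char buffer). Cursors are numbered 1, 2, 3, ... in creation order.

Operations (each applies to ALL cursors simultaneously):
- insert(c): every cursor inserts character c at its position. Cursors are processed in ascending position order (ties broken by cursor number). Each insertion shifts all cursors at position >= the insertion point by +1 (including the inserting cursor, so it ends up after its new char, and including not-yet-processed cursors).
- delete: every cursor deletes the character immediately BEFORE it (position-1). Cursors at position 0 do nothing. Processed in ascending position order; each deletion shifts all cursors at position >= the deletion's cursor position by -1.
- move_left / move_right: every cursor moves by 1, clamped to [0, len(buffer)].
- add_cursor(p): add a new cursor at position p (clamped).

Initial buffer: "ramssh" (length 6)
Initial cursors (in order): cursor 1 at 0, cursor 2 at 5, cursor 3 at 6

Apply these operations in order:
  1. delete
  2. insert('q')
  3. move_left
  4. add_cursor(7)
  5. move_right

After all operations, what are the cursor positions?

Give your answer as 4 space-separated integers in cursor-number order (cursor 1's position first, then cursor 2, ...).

Answer: 1 7 7 7

Derivation:
After op 1 (delete): buffer="rams" (len 4), cursors c1@0 c2@4 c3@4, authorship ....
After op 2 (insert('q')): buffer="qramsqq" (len 7), cursors c1@1 c2@7 c3@7, authorship 1....23
After op 3 (move_left): buffer="qramsqq" (len 7), cursors c1@0 c2@6 c3@6, authorship 1....23
After op 4 (add_cursor(7)): buffer="qramsqq" (len 7), cursors c1@0 c2@6 c3@6 c4@7, authorship 1....23
After op 5 (move_right): buffer="qramsqq" (len 7), cursors c1@1 c2@7 c3@7 c4@7, authorship 1....23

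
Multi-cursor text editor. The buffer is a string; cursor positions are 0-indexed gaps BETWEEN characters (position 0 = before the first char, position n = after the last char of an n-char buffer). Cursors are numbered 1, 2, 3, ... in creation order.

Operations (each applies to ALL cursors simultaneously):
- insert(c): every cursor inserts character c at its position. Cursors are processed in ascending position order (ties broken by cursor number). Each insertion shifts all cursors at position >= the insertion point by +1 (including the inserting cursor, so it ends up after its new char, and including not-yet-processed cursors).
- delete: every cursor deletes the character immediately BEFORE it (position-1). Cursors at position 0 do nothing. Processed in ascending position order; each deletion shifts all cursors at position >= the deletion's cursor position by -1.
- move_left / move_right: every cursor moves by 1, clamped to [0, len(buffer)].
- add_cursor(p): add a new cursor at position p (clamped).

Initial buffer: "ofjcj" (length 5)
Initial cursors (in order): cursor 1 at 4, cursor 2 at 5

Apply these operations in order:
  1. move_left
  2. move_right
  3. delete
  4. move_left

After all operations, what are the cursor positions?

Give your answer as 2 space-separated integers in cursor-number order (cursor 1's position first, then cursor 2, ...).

After op 1 (move_left): buffer="ofjcj" (len 5), cursors c1@3 c2@4, authorship .....
After op 2 (move_right): buffer="ofjcj" (len 5), cursors c1@4 c2@5, authorship .....
After op 3 (delete): buffer="ofj" (len 3), cursors c1@3 c2@3, authorship ...
After op 4 (move_left): buffer="ofj" (len 3), cursors c1@2 c2@2, authorship ...

Answer: 2 2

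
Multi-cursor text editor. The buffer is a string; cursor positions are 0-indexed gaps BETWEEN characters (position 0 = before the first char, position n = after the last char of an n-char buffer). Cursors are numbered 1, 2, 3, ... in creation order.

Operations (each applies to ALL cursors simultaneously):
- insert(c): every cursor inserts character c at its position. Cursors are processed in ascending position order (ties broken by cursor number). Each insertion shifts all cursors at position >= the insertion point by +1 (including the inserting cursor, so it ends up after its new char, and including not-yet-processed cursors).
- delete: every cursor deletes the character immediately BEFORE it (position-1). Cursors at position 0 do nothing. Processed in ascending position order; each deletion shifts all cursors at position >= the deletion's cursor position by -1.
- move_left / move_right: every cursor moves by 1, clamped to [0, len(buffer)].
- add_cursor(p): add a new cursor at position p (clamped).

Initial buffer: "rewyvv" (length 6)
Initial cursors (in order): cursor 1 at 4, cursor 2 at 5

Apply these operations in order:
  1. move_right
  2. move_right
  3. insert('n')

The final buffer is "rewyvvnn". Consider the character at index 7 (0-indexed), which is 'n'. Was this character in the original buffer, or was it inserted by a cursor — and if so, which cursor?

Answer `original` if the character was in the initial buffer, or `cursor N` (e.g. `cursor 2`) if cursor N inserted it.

Answer: cursor 2

Derivation:
After op 1 (move_right): buffer="rewyvv" (len 6), cursors c1@5 c2@6, authorship ......
After op 2 (move_right): buffer="rewyvv" (len 6), cursors c1@6 c2@6, authorship ......
After op 3 (insert('n')): buffer="rewyvvnn" (len 8), cursors c1@8 c2@8, authorship ......12
Authorship (.=original, N=cursor N): . . . . . . 1 2
Index 7: author = 2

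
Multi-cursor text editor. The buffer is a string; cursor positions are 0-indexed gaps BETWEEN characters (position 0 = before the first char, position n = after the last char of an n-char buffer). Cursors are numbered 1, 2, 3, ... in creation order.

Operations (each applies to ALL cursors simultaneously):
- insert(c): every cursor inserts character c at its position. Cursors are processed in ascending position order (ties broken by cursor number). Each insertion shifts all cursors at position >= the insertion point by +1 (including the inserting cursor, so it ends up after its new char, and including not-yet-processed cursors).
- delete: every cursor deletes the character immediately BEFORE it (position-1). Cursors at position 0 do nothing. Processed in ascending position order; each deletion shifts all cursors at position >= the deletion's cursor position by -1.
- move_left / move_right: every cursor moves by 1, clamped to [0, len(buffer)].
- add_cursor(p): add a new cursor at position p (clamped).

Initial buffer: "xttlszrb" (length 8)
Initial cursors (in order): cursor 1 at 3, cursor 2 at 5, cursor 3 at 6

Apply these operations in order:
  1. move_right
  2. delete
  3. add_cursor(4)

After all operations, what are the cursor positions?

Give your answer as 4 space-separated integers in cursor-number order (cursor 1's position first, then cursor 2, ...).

After op 1 (move_right): buffer="xttlszrb" (len 8), cursors c1@4 c2@6 c3@7, authorship ........
After op 2 (delete): buffer="xttsb" (len 5), cursors c1@3 c2@4 c3@4, authorship .....
After op 3 (add_cursor(4)): buffer="xttsb" (len 5), cursors c1@3 c2@4 c3@4 c4@4, authorship .....

Answer: 3 4 4 4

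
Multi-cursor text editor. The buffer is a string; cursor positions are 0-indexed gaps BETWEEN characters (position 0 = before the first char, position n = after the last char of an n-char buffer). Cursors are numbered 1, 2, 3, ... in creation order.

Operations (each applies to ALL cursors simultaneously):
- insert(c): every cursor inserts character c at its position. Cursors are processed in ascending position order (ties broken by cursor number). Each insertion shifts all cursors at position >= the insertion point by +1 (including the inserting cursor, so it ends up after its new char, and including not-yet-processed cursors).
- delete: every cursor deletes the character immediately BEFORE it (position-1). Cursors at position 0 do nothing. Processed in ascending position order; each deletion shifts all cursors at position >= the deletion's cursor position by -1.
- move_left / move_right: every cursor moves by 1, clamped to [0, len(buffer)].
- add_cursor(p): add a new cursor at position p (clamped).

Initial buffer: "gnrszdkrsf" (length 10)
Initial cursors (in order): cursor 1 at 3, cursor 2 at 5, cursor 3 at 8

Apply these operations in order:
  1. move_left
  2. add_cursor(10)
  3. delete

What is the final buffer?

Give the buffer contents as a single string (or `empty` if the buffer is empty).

After op 1 (move_left): buffer="gnrszdkrsf" (len 10), cursors c1@2 c2@4 c3@7, authorship ..........
After op 2 (add_cursor(10)): buffer="gnrszdkrsf" (len 10), cursors c1@2 c2@4 c3@7 c4@10, authorship ..........
After op 3 (delete): buffer="grzdrs" (len 6), cursors c1@1 c2@2 c3@4 c4@6, authorship ......

Answer: grzdrs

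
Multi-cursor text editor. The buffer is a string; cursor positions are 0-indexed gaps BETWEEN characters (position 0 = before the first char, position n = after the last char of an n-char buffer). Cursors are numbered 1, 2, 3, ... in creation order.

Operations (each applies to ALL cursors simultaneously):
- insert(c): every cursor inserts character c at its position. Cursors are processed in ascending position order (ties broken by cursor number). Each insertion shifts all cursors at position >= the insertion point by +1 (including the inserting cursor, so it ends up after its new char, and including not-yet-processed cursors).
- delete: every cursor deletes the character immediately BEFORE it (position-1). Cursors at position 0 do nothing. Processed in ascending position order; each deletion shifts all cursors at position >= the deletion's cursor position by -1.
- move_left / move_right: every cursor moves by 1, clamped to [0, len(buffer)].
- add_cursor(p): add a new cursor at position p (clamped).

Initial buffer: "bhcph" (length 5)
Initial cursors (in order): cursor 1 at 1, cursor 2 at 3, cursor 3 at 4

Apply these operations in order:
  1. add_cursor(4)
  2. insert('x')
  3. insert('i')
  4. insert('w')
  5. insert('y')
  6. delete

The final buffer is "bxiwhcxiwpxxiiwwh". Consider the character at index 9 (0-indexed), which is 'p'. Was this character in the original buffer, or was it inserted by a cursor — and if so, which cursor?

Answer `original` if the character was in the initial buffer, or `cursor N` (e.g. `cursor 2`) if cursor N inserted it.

After op 1 (add_cursor(4)): buffer="bhcph" (len 5), cursors c1@1 c2@3 c3@4 c4@4, authorship .....
After op 2 (insert('x')): buffer="bxhcxpxxh" (len 9), cursors c1@2 c2@5 c3@8 c4@8, authorship .1..2.34.
After op 3 (insert('i')): buffer="bxihcxipxxiih" (len 13), cursors c1@3 c2@7 c3@12 c4@12, authorship .11..22.3434.
After op 4 (insert('w')): buffer="bxiwhcxiwpxxiiwwh" (len 17), cursors c1@4 c2@9 c3@16 c4@16, authorship .111..222.343434.
After op 5 (insert('y')): buffer="bxiwyhcxiwypxxiiwwyyh" (len 21), cursors c1@5 c2@11 c3@20 c4@20, authorship .1111..2222.34343434.
After op 6 (delete): buffer="bxiwhcxiwpxxiiwwh" (len 17), cursors c1@4 c2@9 c3@16 c4@16, authorship .111..222.343434.
Authorship (.=original, N=cursor N): . 1 1 1 . . 2 2 2 . 3 4 3 4 3 4 .
Index 9: author = original

Answer: original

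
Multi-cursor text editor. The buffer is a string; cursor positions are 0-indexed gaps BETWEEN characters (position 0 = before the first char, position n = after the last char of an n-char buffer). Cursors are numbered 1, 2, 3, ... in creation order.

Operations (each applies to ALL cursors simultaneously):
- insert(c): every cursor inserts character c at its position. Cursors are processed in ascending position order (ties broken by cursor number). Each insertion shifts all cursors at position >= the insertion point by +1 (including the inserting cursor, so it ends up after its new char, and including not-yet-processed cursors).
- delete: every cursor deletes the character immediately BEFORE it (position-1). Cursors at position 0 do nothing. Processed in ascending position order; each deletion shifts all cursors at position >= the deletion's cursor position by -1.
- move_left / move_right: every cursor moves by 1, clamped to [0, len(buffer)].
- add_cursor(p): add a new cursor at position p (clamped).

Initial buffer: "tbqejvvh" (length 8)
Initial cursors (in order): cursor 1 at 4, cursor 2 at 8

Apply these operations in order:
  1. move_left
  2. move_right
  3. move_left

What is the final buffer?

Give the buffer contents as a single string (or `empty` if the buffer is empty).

After op 1 (move_left): buffer="tbqejvvh" (len 8), cursors c1@3 c2@7, authorship ........
After op 2 (move_right): buffer="tbqejvvh" (len 8), cursors c1@4 c2@8, authorship ........
After op 3 (move_left): buffer="tbqejvvh" (len 8), cursors c1@3 c2@7, authorship ........

Answer: tbqejvvh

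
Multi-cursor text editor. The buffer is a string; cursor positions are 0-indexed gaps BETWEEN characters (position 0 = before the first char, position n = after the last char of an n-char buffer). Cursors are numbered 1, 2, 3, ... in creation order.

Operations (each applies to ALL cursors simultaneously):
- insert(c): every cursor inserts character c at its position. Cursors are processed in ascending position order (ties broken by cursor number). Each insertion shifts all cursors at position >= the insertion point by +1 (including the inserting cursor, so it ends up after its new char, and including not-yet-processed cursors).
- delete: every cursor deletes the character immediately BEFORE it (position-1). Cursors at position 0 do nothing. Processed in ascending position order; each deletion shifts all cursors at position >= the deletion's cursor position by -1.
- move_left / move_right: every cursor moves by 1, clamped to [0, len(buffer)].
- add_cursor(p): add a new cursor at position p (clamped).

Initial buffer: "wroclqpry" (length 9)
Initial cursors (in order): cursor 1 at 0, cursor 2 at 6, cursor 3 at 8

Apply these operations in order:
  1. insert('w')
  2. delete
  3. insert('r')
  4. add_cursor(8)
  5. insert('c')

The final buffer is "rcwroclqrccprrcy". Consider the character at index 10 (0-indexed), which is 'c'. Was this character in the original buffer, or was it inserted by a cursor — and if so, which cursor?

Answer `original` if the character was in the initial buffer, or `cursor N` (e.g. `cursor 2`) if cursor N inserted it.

Answer: cursor 4

Derivation:
After op 1 (insert('w')): buffer="wwroclqwprwy" (len 12), cursors c1@1 c2@8 c3@11, authorship 1......2..3.
After op 2 (delete): buffer="wroclqpry" (len 9), cursors c1@0 c2@6 c3@8, authorship .........
After op 3 (insert('r')): buffer="rwroclqrprry" (len 12), cursors c1@1 c2@8 c3@11, authorship 1......2..3.
After op 4 (add_cursor(8)): buffer="rwroclqrprry" (len 12), cursors c1@1 c2@8 c4@8 c3@11, authorship 1......2..3.
After op 5 (insert('c')): buffer="rcwroclqrccprrcy" (len 16), cursors c1@2 c2@11 c4@11 c3@15, authorship 11......224..33.
Authorship (.=original, N=cursor N): 1 1 . . . . . . 2 2 4 . . 3 3 .
Index 10: author = 4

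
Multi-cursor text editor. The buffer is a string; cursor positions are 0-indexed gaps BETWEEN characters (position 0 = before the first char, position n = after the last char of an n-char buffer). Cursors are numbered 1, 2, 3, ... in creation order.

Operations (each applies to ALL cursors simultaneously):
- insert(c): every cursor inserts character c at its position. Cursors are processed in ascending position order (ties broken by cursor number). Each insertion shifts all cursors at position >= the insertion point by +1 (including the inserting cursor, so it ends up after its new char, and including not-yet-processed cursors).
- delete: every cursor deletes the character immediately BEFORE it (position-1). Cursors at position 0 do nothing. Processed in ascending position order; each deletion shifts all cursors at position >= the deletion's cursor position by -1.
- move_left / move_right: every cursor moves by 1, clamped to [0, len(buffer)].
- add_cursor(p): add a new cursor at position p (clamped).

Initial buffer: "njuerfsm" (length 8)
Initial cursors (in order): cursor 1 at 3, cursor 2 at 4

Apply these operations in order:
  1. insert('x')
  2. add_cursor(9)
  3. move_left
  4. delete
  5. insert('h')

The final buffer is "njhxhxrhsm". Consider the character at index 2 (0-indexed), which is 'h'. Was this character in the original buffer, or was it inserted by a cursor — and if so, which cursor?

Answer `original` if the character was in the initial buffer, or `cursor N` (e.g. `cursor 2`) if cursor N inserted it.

After op 1 (insert('x')): buffer="njuxexrfsm" (len 10), cursors c1@4 c2@6, authorship ...1.2....
After op 2 (add_cursor(9)): buffer="njuxexrfsm" (len 10), cursors c1@4 c2@6 c3@9, authorship ...1.2....
After op 3 (move_left): buffer="njuxexrfsm" (len 10), cursors c1@3 c2@5 c3@8, authorship ...1.2....
After op 4 (delete): buffer="njxxrsm" (len 7), cursors c1@2 c2@3 c3@5, authorship ..12...
After op 5 (insert('h')): buffer="njhxhxrhsm" (len 10), cursors c1@3 c2@5 c3@8, authorship ..1122.3..
Authorship (.=original, N=cursor N): . . 1 1 2 2 . 3 . .
Index 2: author = 1

Answer: cursor 1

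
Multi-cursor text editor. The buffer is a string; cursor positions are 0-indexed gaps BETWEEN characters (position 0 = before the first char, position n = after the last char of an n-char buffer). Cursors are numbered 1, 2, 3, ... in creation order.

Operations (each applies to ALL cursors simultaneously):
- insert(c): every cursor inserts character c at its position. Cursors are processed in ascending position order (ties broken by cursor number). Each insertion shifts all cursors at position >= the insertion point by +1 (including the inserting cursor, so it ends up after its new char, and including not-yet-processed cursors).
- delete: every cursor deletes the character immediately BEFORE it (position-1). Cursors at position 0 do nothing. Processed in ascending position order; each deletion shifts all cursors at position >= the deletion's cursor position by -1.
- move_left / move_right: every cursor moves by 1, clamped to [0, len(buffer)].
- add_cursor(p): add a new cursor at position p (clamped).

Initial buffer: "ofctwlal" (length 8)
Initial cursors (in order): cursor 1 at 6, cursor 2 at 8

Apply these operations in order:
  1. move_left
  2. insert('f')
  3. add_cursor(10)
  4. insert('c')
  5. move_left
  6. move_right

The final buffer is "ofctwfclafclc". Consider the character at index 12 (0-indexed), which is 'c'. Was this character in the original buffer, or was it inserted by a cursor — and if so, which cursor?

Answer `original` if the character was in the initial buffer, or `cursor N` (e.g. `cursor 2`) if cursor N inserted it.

Answer: cursor 3

Derivation:
After op 1 (move_left): buffer="ofctwlal" (len 8), cursors c1@5 c2@7, authorship ........
After op 2 (insert('f')): buffer="ofctwflafl" (len 10), cursors c1@6 c2@9, authorship .....1..2.
After op 3 (add_cursor(10)): buffer="ofctwflafl" (len 10), cursors c1@6 c2@9 c3@10, authorship .....1..2.
After op 4 (insert('c')): buffer="ofctwfclafclc" (len 13), cursors c1@7 c2@11 c3@13, authorship .....11..22.3
After op 5 (move_left): buffer="ofctwfclafclc" (len 13), cursors c1@6 c2@10 c3@12, authorship .....11..22.3
After op 6 (move_right): buffer="ofctwfclafclc" (len 13), cursors c1@7 c2@11 c3@13, authorship .....11..22.3
Authorship (.=original, N=cursor N): . . . . . 1 1 . . 2 2 . 3
Index 12: author = 3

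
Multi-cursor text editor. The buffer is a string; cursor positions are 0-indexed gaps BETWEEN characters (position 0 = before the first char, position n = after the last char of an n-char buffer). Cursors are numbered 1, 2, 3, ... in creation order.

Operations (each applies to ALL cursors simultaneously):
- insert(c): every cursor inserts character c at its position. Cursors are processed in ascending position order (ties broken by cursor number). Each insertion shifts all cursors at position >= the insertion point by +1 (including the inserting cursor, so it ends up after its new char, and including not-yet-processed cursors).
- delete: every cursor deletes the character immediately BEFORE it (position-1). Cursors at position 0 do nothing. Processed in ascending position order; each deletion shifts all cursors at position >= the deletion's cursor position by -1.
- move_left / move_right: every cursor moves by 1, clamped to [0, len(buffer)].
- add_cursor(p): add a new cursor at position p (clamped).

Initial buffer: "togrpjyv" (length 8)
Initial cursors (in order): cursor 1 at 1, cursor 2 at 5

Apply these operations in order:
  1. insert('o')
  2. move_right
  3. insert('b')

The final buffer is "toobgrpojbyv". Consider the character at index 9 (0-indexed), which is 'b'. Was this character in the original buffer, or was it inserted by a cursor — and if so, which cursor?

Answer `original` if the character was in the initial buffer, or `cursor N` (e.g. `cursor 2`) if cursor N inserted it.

After op 1 (insert('o')): buffer="toogrpojyv" (len 10), cursors c1@2 c2@7, authorship .1....2...
After op 2 (move_right): buffer="toogrpojyv" (len 10), cursors c1@3 c2@8, authorship .1....2...
After op 3 (insert('b')): buffer="toobgrpojbyv" (len 12), cursors c1@4 c2@10, authorship .1.1...2.2..
Authorship (.=original, N=cursor N): . 1 . 1 . . . 2 . 2 . .
Index 9: author = 2

Answer: cursor 2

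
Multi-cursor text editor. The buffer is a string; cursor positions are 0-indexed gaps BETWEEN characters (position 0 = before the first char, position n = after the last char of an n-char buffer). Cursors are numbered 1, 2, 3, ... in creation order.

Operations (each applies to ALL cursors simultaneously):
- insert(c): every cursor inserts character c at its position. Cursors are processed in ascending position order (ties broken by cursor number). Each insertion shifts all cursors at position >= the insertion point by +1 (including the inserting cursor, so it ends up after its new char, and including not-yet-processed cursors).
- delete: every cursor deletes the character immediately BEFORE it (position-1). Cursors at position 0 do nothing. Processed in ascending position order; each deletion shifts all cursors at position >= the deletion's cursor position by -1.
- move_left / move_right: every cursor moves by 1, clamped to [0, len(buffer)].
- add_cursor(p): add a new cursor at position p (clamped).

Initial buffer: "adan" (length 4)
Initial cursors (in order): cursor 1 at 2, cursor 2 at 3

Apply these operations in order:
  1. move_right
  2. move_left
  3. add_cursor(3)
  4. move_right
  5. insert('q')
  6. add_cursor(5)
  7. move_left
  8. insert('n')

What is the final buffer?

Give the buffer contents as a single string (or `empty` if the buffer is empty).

Answer: adanqnnqnnq

Derivation:
After op 1 (move_right): buffer="adan" (len 4), cursors c1@3 c2@4, authorship ....
After op 2 (move_left): buffer="adan" (len 4), cursors c1@2 c2@3, authorship ....
After op 3 (add_cursor(3)): buffer="adan" (len 4), cursors c1@2 c2@3 c3@3, authorship ....
After op 4 (move_right): buffer="adan" (len 4), cursors c1@3 c2@4 c3@4, authorship ....
After op 5 (insert('q')): buffer="adaqnqq" (len 7), cursors c1@4 c2@7 c3@7, authorship ...1.23
After op 6 (add_cursor(5)): buffer="adaqnqq" (len 7), cursors c1@4 c4@5 c2@7 c3@7, authorship ...1.23
After op 7 (move_left): buffer="adaqnqq" (len 7), cursors c1@3 c4@4 c2@6 c3@6, authorship ...1.23
After op 8 (insert('n')): buffer="adanqnnqnnq" (len 11), cursors c1@4 c4@6 c2@10 c3@10, authorship ...114.2233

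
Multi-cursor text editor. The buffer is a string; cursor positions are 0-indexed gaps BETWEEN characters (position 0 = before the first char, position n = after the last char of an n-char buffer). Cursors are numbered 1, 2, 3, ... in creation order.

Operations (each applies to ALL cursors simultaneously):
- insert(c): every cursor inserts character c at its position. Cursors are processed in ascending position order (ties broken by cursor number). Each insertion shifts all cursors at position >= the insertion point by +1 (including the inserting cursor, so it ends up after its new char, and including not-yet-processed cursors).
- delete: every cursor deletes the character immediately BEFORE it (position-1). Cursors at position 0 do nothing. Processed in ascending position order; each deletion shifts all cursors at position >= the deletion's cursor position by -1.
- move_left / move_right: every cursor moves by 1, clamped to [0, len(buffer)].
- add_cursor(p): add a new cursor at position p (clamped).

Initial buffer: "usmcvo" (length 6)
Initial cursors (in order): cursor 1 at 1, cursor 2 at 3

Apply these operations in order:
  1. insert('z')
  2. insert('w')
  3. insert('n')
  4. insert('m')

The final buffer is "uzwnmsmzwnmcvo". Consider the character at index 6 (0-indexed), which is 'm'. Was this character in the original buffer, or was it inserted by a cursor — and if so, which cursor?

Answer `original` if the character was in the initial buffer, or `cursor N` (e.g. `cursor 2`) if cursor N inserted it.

Answer: original

Derivation:
After op 1 (insert('z')): buffer="uzsmzcvo" (len 8), cursors c1@2 c2@5, authorship .1..2...
After op 2 (insert('w')): buffer="uzwsmzwcvo" (len 10), cursors c1@3 c2@7, authorship .11..22...
After op 3 (insert('n')): buffer="uzwnsmzwncvo" (len 12), cursors c1@4 c2@9, authorship .111..222...
After op 4 (insert('m')): buffer="uzwnmsmzwnmcvo" (len 14), cursors c1@5 c2@11, authorship .1111..2222...
Authorship (.=original, N=cursor N): . 1 1 1 1 . . 2 2 2 2 . . .
Index 6: author = original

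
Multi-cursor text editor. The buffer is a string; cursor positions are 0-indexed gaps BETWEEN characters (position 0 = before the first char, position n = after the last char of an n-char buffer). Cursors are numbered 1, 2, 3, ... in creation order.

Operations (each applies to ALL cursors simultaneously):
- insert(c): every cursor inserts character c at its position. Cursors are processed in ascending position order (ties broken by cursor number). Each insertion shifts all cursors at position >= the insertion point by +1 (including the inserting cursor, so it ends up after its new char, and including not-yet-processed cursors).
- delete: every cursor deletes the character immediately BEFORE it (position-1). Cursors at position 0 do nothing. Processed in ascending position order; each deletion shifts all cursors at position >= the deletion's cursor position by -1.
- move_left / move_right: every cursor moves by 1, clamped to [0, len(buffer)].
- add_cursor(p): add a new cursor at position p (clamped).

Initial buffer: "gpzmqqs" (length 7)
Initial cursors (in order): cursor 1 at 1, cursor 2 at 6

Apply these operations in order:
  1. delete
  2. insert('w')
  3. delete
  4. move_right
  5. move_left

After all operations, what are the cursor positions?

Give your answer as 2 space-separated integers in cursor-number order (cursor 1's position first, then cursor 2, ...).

After op 1 (delete): buffer="pzmqs" (len 5), cursors c1@0 c2@4, authorship .....
After op 2 (insert('w')): buffer="wpzmqws" (len 7), cursors c1@1 c2@6, authorship 1....2.
After op 3 (delete): buffer="pzmqs" (len 5), cursors c1@0 c2@4, authorship .....
After op 4 (move_right): buffer="pzmqs" (len 5), cursors c1@1 c2@5, authorship .....
After op 5 (move_left): buffer="pzmqs" (len 5), cursors c1@0 c2@4, authorship .....

Answer: 0 4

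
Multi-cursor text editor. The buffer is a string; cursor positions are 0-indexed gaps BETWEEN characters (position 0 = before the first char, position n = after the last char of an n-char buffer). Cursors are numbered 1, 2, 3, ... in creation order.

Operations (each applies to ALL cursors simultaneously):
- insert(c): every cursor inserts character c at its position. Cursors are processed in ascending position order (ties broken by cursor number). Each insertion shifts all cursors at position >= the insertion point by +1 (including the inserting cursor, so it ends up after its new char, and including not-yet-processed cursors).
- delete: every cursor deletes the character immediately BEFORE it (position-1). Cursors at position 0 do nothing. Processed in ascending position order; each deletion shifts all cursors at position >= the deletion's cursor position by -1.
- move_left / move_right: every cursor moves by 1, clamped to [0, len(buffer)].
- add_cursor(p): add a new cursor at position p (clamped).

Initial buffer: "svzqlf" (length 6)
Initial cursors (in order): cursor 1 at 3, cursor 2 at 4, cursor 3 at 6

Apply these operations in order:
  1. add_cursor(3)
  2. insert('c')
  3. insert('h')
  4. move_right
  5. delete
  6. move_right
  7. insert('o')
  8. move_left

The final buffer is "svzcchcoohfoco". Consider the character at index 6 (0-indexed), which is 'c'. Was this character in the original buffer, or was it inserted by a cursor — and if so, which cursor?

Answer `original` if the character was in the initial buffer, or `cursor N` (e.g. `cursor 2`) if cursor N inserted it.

After op 1 (add_cursor(3)): buffer="svzqlf" (len 6), cursors c1@3 c4@3 c2@4 c3@6, authorship ......
After op 2 (insert('c')): buffer="svzccqclfc" (len 10), cursors c1@5 c4@5 c2@7 c3@10, authorship ...14.2..3
After op 3 (insert('h')): buffer="svzcchhqchlfch" (len 14), cursors c1@7 c4@7 c2@10 c3@14, authorship ...1414.22..33
After op 4 (move_right): buffer="svzcchhqchlfch" (len 14), cursors c1@8 c4@8 c2@11 c3@14, authorship ...1414.22..33
After op 5 (delete): buffer="svzcchchfc" (len 10), cursors c1@6 c4@6 c2@8 c3@10, authorship ...14122.3
After op 6 (move_right): buffer="svzcchchfc" (len 10), cursors c1@7 c4@7 c2@9 c3@10, authorship ...14122.3
After op 7 (insert('o')): buffer="svzcchcoohfoco" (len 14), cursors c1@9 c4@9 c2@12 c3@14, authorship ...1412142.233
After op 8 (move_left): buffer="svzcchcoohfoco" (len 14), cursors c1@8 c4@8 c2@11 c3@13, authorship ...1412142.233
Authorship (.=original, N=cursor N): . . . 1 4 1 2 1 4 2 . 2 3 3
Index 6: author = 2

Answer: cursor 2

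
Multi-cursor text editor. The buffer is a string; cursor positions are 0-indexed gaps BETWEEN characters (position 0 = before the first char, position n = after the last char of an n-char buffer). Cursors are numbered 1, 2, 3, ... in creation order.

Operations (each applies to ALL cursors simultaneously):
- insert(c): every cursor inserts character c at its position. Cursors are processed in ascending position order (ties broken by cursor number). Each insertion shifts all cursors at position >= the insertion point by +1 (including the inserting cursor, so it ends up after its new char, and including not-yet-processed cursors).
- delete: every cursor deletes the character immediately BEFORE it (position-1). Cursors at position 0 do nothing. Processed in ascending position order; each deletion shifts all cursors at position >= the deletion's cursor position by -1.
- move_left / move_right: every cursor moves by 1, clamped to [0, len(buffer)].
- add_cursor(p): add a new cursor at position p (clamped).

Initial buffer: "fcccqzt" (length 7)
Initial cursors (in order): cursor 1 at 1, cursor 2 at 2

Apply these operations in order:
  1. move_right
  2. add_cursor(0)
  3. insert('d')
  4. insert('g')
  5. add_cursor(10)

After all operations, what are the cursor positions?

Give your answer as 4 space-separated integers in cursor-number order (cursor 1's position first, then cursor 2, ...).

After op 1 (move_right): buffer="fcccqzt" (len 7), cursors c1@2 c2@3, authorship .......
After op 2 (add_cursor(0)): buffer="fcccqzt" (len 7), cursors c3@0 c1@2 c2@3, authorship .......
After op 3 (insert('d')): buffer="dfcdcdcqzt" (len 10), cursors c3@1 c1@4 c2@6, authorship 3..1.2....
After op 4 (insert('g')): buffer="dgfcdgcdgcqzt" (len 13), cursors c3@2 c1@6 c2@9, authorship 33..11.22....
After op 5 (add_cursor(10)): buffer="dgfcdgcdgcqzt" (len 13), cursors c3@2 c1@6 c2@9 c4@10, authorship 33..11.22....

Answer: 6 9 2 10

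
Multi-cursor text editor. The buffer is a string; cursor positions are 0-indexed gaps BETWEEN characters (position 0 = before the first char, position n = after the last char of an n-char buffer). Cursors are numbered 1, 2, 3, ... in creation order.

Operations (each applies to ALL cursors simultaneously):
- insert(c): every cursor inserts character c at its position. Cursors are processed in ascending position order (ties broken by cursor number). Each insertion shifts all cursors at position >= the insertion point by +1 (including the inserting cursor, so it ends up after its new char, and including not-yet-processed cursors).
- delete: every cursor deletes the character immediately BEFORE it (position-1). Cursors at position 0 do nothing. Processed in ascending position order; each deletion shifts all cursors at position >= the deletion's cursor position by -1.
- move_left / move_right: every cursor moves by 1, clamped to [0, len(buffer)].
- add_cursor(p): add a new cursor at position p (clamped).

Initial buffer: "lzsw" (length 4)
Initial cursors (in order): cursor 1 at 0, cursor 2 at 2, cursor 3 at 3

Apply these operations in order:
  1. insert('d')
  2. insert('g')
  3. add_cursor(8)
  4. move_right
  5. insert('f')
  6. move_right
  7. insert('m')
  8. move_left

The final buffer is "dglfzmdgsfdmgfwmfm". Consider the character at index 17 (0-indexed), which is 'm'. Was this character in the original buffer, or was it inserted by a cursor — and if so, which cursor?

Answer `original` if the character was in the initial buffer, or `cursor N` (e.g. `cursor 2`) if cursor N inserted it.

After op 1 (insert('d')): buffer="dlzdsdw" (len 7), cursors c1@1 c2@4 c3@6, authorship 1..2.3.
After op 2 (insert('g')): buffer="dglzdgsdgw" (len 10), cursors c1@2 c2@6 c3@9, authorship 11..22.33.
After op 3 (add_cursor(8)): buffer="dglzdgsdgw" (len 10), cursors c1@2 c2@6 c4@8 c3@9, authorship 11..22.33.
After op 4 (move_right): buffer="dglzdgsdgw" (len 10), cursors c1@3 c2@7 c4@9 c3@10, authorship 11..22.33.
After op 5 (insert('f')): buffer="dglfzdgsfdgfwf" (len 14), cursors c1@4 c2@9 c4@12 c3@14, authorship 11.1.22.2334.3
After op 6 (move_right): buffer="dglfzdgsfdgfwf" (len 14), cursors c1@5 c2@10 c4@13 c3@14, authorship 11.1.22.2334.3
After op 7 (insert('m')): buffer="dglfzmdgsfdmgfwmfm" (len 18), cursors c1@6 c2@12 c4@16 c3@18, authorship 11.1.122.23234.433
After op 8 (move_left): buffer="dglfzmdgsfdmgfwmfm" (len 18), cursors c1@5 c2@11 c4@15 c3@17, authorship 11.1.122.23234.433
Authorship (.=original, N=cursor N): 1 1 . 1 . 1 2 2 . 2 3 2 3 4 . 4 3 3
Index 17: author = 3

Answer: cursor 3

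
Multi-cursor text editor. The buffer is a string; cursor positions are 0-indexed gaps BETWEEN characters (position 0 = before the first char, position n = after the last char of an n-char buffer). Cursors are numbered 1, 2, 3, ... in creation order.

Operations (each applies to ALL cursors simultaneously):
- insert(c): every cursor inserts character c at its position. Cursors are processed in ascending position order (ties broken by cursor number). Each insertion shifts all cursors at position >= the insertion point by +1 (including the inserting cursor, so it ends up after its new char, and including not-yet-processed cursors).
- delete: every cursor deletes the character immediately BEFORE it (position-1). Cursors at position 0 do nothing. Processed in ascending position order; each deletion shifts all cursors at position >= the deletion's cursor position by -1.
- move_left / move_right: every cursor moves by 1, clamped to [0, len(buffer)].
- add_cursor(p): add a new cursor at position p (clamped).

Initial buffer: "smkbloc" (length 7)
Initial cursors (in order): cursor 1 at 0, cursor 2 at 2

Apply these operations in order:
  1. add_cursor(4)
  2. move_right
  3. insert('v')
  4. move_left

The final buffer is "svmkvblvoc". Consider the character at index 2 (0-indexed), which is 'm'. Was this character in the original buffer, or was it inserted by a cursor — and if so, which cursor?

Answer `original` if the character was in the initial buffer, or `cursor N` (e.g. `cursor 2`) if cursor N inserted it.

Answer: original

Derivation:
After op 1 (add_cursor(4)): buffer="smkbloc" (len 7), cursors c1@0 c2@2 c3@4, authorship .......
After op 2 (move_right): buffer="smkbloc" (len 7), cursors c1@1 c2@3 c3@5, authorship .......
After op 3 (insert('v')): buffer="svmkvblvoc" (len 10), cursors c1@2 c2@5 c3@8, authorship .1..2..3..
After op 4 (move_left): buffer="svmkvblvoc" (len 10), cursors c1@1 c2@4 c3@7, authorship .1..2..3..
Authorship (.=original, N=cursor N): . 1 . . 2 . . 3 . .
Index 2: author = original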